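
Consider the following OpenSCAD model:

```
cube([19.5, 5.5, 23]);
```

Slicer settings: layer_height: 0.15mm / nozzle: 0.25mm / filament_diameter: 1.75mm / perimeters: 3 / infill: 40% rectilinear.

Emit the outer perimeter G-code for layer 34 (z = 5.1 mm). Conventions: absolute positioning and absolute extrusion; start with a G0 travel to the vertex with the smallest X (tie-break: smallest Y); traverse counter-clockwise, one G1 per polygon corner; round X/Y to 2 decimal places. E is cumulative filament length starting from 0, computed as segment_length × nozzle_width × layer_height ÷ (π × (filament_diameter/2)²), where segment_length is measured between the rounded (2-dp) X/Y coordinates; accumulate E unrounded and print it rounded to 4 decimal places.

G0 X0.00 Y0.00 Z5.10
G1 X19.50 Y0.00 E0.3040
G1 X19.50 Y5.50 E0.3898
G1 X0.00 Y5.50 E0.6938
G1 X0.00 Y0.00 E0.7795

At z = 5.1 mm: the 19.5×5.5 cube contributes its full rectangle. The outline is a single polygon with 4 vertices. Extrusion per mm of travel: 0.25 × 0.15 / (π × 0.875²) = 0.015591. Accumulating E over each segment gives final E = 0.7795.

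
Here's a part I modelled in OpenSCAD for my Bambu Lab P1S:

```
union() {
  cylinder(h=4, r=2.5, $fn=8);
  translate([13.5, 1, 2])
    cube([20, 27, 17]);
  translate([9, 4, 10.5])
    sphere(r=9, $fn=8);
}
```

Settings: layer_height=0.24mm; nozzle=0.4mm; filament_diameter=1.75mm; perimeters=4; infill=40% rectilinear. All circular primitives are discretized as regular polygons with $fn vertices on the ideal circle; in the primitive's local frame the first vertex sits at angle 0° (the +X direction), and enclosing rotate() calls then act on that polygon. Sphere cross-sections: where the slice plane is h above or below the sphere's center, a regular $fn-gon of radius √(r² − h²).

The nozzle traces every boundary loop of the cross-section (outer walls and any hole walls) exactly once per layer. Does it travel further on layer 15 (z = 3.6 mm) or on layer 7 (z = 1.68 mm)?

layer 15 (z = 3.6 mm)

Layer 15 (z = 3.6): the r=2.5 cylinder gives a regular 8-gon of circumradius 2.5 (constant along its height) (perimeter = 2·8·2.500·sin(180°/8) = 15.31 mm); the cube at (13.5, 1) (footprint 20×27) is included at this height (perimeter 94.00 mm); the sphere at (9, 4): section is a regular 8-gon, circumradius = √(r²−h²) = √(9²−6.9²) = 5.778 (perimeter = 2·8·5.778·sin(180°/8) = 35.38 mm); Combining (union): the regions partially overlap (shared area 3.94 mm²), so the edge portions inside another operand are dropped and the merged outline is re-measured after clipping — boundary = 131.98 mm. So its perimeter = 131.98 mm. Layer 7 (z = 1.68): the cylinder: section is a regular 8-gon, circumradius r=2.5 (perimeter = 2·8·2.500·sin(180°/8) = 15.31 mm); the cube at (13.5, 1) is absent (z outside [2, 19]); the r=9 sphere at (9, 4) slices to a regular 8-gon of circumradius 1.791 (√(r²−h²) with h=8.82 from center) (perimeter = 2·8·1.791·sin(180°/8) = 10.97 mm); Merging all regions: the 2 present regions are separate (no shared area or edge), so areas and boundary lengths simply add and each stays a separate island — boundary = 26.27 mm. So its perimeter = 26.27 mm. Layer 15 is larger (131.98 vs 26.27 mm).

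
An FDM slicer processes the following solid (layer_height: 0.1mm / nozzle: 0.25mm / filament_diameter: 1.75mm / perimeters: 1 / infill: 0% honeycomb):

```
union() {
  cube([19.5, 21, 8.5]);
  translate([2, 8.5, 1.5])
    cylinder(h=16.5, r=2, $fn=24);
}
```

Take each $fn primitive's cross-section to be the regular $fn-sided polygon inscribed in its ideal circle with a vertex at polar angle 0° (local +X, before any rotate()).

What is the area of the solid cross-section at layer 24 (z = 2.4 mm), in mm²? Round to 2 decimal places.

409.50 mm²

At z = 2.4 mm: the cube is present — its section is the full 19.5×21 rectangle (area 409.50 mm²); the r=2 cylinder at (2, 8.5) contributes a regular 24-gon of circumradius 2 (area = (24/2)·2.000²·sin(360°/24) = 12.42 mm²); Combining (union): the r=2 cylinder at (2, 8.5) lies entirely inside the 19.5×21 cube, so the union is just the 19.5×21 cube — area = 409.50 mm². Overall, the cross-section is a single solid region. Net area = 409.50 mm².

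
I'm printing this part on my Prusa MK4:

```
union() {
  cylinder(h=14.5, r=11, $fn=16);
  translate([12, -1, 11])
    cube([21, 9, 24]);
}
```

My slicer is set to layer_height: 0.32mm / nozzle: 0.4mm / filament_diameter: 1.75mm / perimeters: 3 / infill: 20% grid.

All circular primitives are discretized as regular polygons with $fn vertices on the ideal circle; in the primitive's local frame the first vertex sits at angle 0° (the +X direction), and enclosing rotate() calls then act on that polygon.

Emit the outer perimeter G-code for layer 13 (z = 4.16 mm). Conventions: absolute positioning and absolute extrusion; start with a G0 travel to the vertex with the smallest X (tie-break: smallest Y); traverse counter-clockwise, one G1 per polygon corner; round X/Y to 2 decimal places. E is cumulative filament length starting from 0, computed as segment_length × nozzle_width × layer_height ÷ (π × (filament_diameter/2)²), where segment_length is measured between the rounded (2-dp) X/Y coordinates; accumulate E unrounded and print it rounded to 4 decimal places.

G0 X-11.00 Y0.00 Z4.16
G1 X-10.16 Y-4.21 E0.2285
G1 X-7.78 Y-7.78 E0.4568
G1 X-4.21 Y-10.16 E0.6851
G1 X0.00 Y-11.00 E0.9136
G1 X4.21 Y-10.16 E1.1420
G1 X7.78 Y-7.78 E1.3704
G1 X10.16 Y-4.21 E1.5987
G1 X11.00 Y0.00 E1.8271
G1 X10.16 Y4.21 E2.0556
G1 X7.78 Y7.78 E2.2839
G1 X4.21 Y10.16 E2.5123
G1 X0.00 Y11.00 E2.7407
G1 X-4.21 Y10.16 E2.9692
G1 X-7.78 Y7.78 E3.1975
G1 X-10.16 Y4.21 E3.4258
G1 X-11.00 Y0.00 E3.6543

At z = 4.16 mm: the r=11 cylinder gives a regular 16-gon of circumradius 11 (constant along its height); the cube at (12, -1) does not reach this height (z outside [11, 35]); Combining (union): only the r=11 cylinder is present, so the union is just that shape — 1 connected region. The outline is a single polygon with 16 vertices. Extrusion per mm of travel: 0.4 × 0.32 / (π × 0.875²) = 0.053216. Accumulating E over each segment gives final E = 3.6543.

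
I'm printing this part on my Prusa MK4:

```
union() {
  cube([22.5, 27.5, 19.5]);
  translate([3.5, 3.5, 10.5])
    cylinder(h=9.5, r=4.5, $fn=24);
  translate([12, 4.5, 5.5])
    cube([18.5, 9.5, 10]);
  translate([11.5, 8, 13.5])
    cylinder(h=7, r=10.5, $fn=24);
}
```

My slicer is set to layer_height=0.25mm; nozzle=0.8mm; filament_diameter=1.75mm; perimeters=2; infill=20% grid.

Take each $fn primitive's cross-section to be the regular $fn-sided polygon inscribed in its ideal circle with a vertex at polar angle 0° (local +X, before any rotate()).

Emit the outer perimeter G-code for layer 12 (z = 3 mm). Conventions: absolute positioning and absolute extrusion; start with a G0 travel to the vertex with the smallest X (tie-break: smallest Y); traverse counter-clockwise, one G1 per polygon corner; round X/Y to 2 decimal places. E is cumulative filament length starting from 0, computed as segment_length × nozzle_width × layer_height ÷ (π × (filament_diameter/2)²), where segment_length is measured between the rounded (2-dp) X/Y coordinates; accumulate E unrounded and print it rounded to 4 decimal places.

At z = 3 mm: the cube is present — its section is the full 22.5×27.5 rectangle; the cylinder at (3.5, 3.5) does not reach this height (z outside [10.5, 20]); the cube at (12, 4.5) does not reach this height (z outside [5.5, 15.5]); the cylinder at (11.5, 8) does not reach this height (z outside [13.5, 20.5]); Combining (union): only the 22.5×27.5 cube is present, so the union is just that shape — 1 connected region. The outline is a single polygon with 4 vertices. Extrusion per mm of travel: 0.8 × 0.25 / (π × 0.875²) = 0.083150. Accumulating E over each segment gives final E = 8.3150.

G0 X0.00 Y0.00 Z3.00
G1 X22.50 Y0.00 E1.8709
G1 X22.50 Y27.50 E4.1575
G1 X0.00 Y27.50 E6.0284
G1 X0.00 Y0.00 E8.3150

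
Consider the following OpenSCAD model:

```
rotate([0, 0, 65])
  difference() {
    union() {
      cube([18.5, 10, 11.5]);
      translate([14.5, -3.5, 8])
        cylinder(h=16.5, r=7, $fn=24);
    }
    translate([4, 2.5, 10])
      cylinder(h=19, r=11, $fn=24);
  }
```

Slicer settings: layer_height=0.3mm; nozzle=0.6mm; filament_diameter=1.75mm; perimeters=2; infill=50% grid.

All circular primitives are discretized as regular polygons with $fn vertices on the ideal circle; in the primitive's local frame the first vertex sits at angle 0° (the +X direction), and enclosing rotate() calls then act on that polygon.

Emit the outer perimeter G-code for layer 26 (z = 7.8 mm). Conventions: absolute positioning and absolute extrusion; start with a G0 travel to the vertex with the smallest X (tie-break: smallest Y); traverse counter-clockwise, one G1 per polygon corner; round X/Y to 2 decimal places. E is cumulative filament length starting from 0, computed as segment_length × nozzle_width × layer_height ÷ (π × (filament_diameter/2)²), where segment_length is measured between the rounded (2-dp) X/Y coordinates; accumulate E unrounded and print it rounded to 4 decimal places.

G0 X-9.06 Y4.23 Z7.80
G1 X0.00 Y0.00 E0.7483
G1 X7.82 Y16.77 E2.1330
G1 X-1.24 Y20.99 E2.8809
G1 X-9.06 Y4.23 E4.2650

At z = 7.8 mm: the cube (footprint 18.5×10) is included at this height; the cylinder at (14.5, -3.5) does not reach this height (z outside [8, 24.5]); Taking the union: only the 18.5×10 cube is present, so the union is just that shape — 1 connected region; the cylinder at (4, 2.5) does not reach this height (z outside [10, 29]); After the difference (first − rest): none of the subtracted shapes is present at this height, so the result so far is unchanged — 1 connected region; (whole slice rotated 65° about Z — lengths, areas and connectivity unchanged). The outline is a single polygon with 4 vertices. Extrusion per mm of travel: 0.6 × 0.3 / (π × 0.875²) = 0.074835. Accumulating E over each segment gives final E = 4.2650.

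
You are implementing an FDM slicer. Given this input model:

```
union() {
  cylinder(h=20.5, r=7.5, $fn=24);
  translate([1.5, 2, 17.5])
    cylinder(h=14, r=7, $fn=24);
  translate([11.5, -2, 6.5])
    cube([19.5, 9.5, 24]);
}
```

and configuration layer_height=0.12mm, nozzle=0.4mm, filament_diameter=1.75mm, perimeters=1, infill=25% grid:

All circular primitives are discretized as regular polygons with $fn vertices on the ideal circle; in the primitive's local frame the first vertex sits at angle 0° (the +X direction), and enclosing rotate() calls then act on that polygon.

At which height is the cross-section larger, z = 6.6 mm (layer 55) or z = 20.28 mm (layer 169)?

Layer 55 (z = 6.6): the r=7.5 cylinder contributes a regular 24-gon of circumradius 7.5 (area = (24/2)·7.500²·sin(360°/24) = 174.70 mm²); the cylinder at (1.5, 2) does not reach this height (z outside [17.5, 31.5]); the cube at (11.5, -2) is present — its section is the full 19.5×9.5 rectangle (area 185.25 mm²); Taking the union: the 2 present regions are separate (no shared area or edge), so areas and boundary lengths simply add and each stays a separate island — area = 359.95 mm². So its area = 359.95 mm². Layer 169 (z = 20.28): the r=7.5 cylinder contributes a regular 24-gon of circumradius 7.5 (area = (24/2)·7.500²·sin(360°/24) = 174.70 mm²); the r=7 cylinder at (1.5, 2) contributes a regular 24-gon of circumradius 7 (area = (24/2)·7.000²·sin(360°/24) = 152.19 mm²); the cube at (11.5, -2) (footprint 19.5×9.5) is included at this height (area 185.25 mm²); Combining (union): the regions partially overlap — summed areas 512.14 mm² minus the doubly-counted overlap 126.86 mm² gives 385.28 mm² — area = 385.28 mm². So its area = 385.28 mm². Layer 169 is larger (385.28 vs 359.95 mm²).

layer 169 (z = 20.28 mm)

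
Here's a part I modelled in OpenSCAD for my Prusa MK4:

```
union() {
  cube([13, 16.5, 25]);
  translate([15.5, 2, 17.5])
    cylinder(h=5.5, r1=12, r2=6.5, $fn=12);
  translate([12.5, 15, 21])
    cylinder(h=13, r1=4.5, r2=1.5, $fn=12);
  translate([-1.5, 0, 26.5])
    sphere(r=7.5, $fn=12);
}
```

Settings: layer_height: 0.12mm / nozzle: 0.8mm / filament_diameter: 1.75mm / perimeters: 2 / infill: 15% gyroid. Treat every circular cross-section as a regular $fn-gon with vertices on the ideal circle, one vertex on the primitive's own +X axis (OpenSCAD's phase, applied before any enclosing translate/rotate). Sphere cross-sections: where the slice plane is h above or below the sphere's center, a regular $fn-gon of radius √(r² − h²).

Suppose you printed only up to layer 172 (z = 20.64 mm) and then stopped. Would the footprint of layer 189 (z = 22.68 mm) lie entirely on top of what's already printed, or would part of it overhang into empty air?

Compare the two slices. At z = 20.64: the cube (footprint 13×16.5) is included at this height (area 214.50 mm²); the cone at (15.5, 2): at t=0.571 of its height the radius interpolates to r₁+(r₂−r₁)t = 8.860, giving a regular 12-gon of that circumradius (area = (12/2)·8.860²·sin(360°/12) = 235.50 mm²); the cone at (12.5, 15) does not reach this height (z outside [21, 34]); the r=7.5 sphere at (-1.5, 0) slices to a regular 12-gon of circumradius 4.681 (√(r²−h²) with h=5.86 from center) (area = (12/2)·4.681²·sin(360°/12) = 65.73 mm²); Merging all regions: the regions partially overlap — summed areas 515.73 mm² minus the doubly-counted overlap 59.46 mm² gives 456.27 mm² — area = 456.27 mm². At z = 22.68: the 13×16.5 cube contributes its full rectangle (area 214.50 mm²); the cone at (15.5, 2): at t=0.942 of its height the radius interpolates to r₁+(r₂−r₁)t = 6.820, giving a regular 12-gon of that circumradius (area = (12/2)·6.820²·sin(360°/12) = 139.54 mm²); the cone at (12.5, 15) contributes a regular 12-gon of circumradius 4.112 (interpolated between r1=4.5 and r2=1.5 at t=0.129) (area = (12/2)·4.112²·sin(360°/12) = 50.73 mm²); the r=7.5 sphere at (-1.5, 0) contributes a regular 12-gon of circumradius √(7.5²−3.82²) = 6.454 (area = (12/2)·6.454²·sin(360°/12) = 124.97 mm²); Merging all regions: the regions partially overlap — summed areas 529.74 mm² minus the doubly-counted overlap 69.96 mm² gives 459.78 mm² — area = 459.78 mm². Checking containment: at z = 22.68 the cross-section extends beyond the z = 20.64 cross-section by about 76.50 mm².

part overhangs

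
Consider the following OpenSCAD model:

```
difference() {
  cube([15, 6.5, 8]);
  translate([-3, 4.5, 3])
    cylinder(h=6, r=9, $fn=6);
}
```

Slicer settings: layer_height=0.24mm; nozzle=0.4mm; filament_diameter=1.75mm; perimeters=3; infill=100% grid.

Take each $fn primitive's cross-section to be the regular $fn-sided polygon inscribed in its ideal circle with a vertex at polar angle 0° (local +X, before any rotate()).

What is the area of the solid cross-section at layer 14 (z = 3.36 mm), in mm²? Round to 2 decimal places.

65.50 mm²

At z = 3.36 mm: the cube is present — its section is the full 15×6.5 rectangle (area 97.50 mm²); the cylinder at (-3, 4.5): section is a regular 6-gon, circumradius r=9 (area = (6/2)·9.000²·sin(360°/6) = 210.44 mm²); Taking the first minus the rest: starting from the 15×6.5 cube (97.50 mm²), the r=9 cylinder at (-3, 4.5) partially overlaps it — only the 32.00 mm² overlap (of its 210.44 mm²) is removed, clipping the outline — area = 65.50 mm². Overall, the cross-section is a single solid region. Net area = 65.50 mm².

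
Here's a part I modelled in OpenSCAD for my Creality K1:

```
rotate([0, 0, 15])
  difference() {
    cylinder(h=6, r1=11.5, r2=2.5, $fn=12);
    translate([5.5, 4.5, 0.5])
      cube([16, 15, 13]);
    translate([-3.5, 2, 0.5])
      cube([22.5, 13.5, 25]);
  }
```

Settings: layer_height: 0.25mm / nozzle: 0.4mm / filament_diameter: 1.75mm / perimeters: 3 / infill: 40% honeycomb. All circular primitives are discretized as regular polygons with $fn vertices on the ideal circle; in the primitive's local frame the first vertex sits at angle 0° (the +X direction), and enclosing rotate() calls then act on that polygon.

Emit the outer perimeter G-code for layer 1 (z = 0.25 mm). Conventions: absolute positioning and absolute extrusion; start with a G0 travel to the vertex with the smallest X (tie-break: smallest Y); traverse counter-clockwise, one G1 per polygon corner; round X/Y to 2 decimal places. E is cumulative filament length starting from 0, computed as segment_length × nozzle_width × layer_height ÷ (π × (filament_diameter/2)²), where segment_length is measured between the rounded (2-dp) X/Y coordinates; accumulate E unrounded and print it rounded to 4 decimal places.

G0 X-10.75 Y-2.88 Z0.25
G1 X-7.87 Y-7.87 E0.2395
G1 X-2.88 Y-10.75 E0.4791
G1 X2.88 Y-10.75 E0.7185
G1 X7.87 Y-7.87 E0.9581
G1 X10.75 Y-2.88 E1.1976
G1 X10.75 Y2.88 E1.4371
G1 X7.87 Y7.87 E1.6766
G1 X2.88 Y10.75 E1.9161
G1 X-2.88 Y10.75 E2.1556
G1 X-7.87 Y7.87 E2.3952
G1 X-10.75 Y2.88 E2.6347
G1 X-10.75 Y-2.88 E2.8742

At z = 0.25 mm: the cone contributes a regular 12-gon of circumradius 11.125 (interpolated between r1=11.5 and r2=2.5 at t=0.042); the cube at (5.5, 4.5) is not intersected at this z (z outside [0.5, 13.5]); the cube at (-3.5, 2) is not intersected at this z (z outside [0.5, 25.5]); After the difference (first − rest): none of the subtracted shapes is present at this height, so the cone is unchanged — 1 connected region; (rotated 15° about Z; rotation is an isometry so areas/perimeters/island counts are preserved). The outline is a single polygon with 12 vertices. Extrusion per mm of travel: 0.4 × 0.25 / (π × 0.875²) = 0.041575. Accumulating E over each segment gives final E = 2.8742.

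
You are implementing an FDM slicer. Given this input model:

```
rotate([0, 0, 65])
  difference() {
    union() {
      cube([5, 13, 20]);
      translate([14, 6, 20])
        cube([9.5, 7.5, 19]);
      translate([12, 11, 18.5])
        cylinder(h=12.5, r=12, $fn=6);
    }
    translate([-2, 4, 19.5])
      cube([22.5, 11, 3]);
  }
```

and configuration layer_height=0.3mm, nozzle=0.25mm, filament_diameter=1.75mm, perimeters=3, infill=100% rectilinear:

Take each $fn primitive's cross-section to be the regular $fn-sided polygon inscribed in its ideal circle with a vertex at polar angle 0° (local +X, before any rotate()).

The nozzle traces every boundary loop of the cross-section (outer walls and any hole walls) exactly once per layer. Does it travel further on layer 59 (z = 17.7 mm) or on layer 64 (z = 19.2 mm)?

Layer 59 (z = 17.7): the cube is present — its section is the full 5×13 rectangle (perimeter 36.00 mm); the cube at (14, 6) is absent (z outside [20, 39]); the cylinder at (12, 11) is absent (z outside [18.5, 31]); Combining (union): only the 5×13 cube is present, so the union is just that shape — boundary = 36.00 mm; the cube at (-2, 4) is absent (z outside [19.5, 22.5]); Taking the first minus the rest: none of the subtracted shapes is present at this height, so that combined region is unchanged — boundary = 36.00 mm; (whole slice rotated 65° about Z — lengths, areas and connectivity unchanged). So its perimeter = 36.00 mm. Layer 64 (z = 19.2): the 5×13 cube contributes its full rectangle (perimeter 36.00 mm); the cube at (14, 6) does not reach this height (z outside [20, 39]); the cylinder at (12, 11): section is a regular 6-gon, circumradius r=12 (perimeter = 2·6·12.000·sin(180°/6) = 72.00 mm); Combining (union): the regions partially overlap (shared area 30.50 mm²), so the edge portions inside another operand are dropped and the merged outline is re-measured after clipping — boundary = 81.19 mm; the cube at (-2, 4) does not reach this height (z outside [19.5, 22.5]); Subtracting the remaining from the first: none of the subtracted shapes is present at this height, so that combined region is unchanged — boundary = 81.19 mm; (whole slice rotated 65° about Z — lengths, areas and connectivity unchanged). So its perimeter = 81.19 mm. Layer 64 is larger (81.19 vs 36.00 mm).

layer 64 (z = 19.2 mm)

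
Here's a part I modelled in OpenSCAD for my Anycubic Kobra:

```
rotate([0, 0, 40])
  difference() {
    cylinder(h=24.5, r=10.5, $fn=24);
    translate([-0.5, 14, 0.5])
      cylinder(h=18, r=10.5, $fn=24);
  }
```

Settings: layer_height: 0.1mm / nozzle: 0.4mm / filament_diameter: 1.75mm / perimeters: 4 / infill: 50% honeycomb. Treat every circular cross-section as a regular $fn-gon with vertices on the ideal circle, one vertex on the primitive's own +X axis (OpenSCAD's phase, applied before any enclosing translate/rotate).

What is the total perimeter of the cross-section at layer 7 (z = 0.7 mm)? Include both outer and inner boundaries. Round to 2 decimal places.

65.79 mm

At z = 0.7 mm: the r=10.5 cylinder gives a regular 24-gon of circumradius 10.5 (constant along its height) (perimeter = 2·24·10.500·sin(180°/24) = 65.79 mm); the cylinder at (-0.5, 14): section is a regular 24-gon, circumradius r=10.5 (perimeter = 2·24·10.500·sin(180°/24) = 65.79 mm); Subtracting the remaining from the first: starting from the r=10.5 cylinder, the r=10.5 cylinder at (-0.5, 14) partially overlaps it — only the 73.68 mm² overlap (of its 342.42 mm²) is removed, clipping the outline — boundary = 65.79 mm; (rotated 40° about Z; rotation is an isometry so areas/perimeters/island counts are preserved). Overall, the cross-section is a single solid region. Total boundary length (outer) = 65.79 mm.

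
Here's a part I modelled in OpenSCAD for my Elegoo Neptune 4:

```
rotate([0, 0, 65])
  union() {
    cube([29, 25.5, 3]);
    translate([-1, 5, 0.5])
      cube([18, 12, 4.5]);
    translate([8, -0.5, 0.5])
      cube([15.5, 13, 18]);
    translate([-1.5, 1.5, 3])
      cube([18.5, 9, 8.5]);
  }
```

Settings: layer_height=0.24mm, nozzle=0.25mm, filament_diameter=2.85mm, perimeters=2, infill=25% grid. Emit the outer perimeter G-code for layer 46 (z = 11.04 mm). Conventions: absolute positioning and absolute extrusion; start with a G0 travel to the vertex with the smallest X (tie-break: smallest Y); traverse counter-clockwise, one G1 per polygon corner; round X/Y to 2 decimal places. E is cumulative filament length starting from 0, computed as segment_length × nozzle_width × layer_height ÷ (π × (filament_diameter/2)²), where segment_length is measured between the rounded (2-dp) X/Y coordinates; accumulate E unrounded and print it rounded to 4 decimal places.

At z = 11.04 mm: the cube does not reach this height (z outside [0, 3]); the cube at (-1, 5) is absent (z outside [0.5, 5]); the 15.5×13 cube at (8, -0.5) contributes its full rectangle; the cube at (-1.5, 1.5) (footprint 18.5×9) is included at this height; Merging all regions: the regions partially overlap (shared area 81.00 mm²), so overlapping operands fuse into one piece — 1 connected region; (rotated 65° about Z; rotation is an isometry so areas/perimeters/island counts are preserved). The outline is a single polygon with 8 vertices. Extrusion per mm of travel: 0.25 × 0.24 / (π × 1.425²) = 0.009405. Accumulating E over each segment gives final E = 0.7147.

G0 X-10.15 Y3.08 Z11.04
G1 X-1.99 Y-0.73 E0.0847
G1 X2.02 Y7.88 E0.1740
G1 X3.83 Y7.04 E0.1928
G1 X10.38 Y21.09 E0.3386
G1 X-1.40 Y26.58 E0.4608
G1 X-7.95 Y12.53 E0.6066
G1 X-6.14 Y11.69 E0.6254
G1 X-10.15 Y3.08 E0.7147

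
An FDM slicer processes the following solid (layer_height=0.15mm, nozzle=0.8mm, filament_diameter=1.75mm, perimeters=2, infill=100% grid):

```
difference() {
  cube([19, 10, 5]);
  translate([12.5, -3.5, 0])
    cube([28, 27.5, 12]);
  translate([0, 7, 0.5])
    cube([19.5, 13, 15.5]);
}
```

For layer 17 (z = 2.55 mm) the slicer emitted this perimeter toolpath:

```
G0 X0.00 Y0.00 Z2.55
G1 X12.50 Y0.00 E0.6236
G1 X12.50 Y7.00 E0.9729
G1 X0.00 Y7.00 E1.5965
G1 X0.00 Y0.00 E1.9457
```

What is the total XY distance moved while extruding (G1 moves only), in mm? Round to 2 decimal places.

Sum the Euclidean lengths of each G1 segment: total = 39.00 mm.

39.00 mm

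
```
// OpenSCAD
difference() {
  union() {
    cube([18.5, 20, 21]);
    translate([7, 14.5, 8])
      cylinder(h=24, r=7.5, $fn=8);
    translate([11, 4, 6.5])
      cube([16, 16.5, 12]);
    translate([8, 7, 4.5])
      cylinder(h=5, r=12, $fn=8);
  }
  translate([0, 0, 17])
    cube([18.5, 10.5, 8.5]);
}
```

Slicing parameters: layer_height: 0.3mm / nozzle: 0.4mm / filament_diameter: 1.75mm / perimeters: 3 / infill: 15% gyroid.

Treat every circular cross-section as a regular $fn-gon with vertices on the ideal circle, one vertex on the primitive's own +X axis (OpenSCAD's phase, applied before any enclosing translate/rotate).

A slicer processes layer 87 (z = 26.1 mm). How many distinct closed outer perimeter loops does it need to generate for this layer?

At z = 26.1 mm: the cube is absent (z outside [0, 21]); the r=7.5 cylinder at (7, 14.5) contributes a regular 8-gon of circumradius 7.5; the cube at (11, 4) is absent (z outside [6.5, 18.5]); the cylinder at (8, 7) does not reach this height (z outside [4.5, 9.5]); Taking the union: only the r=7.5 cylinder at (7, 14.5) is present, so the union is just that shape — 1 connected region; the cube is absent (z outside [17, 25.5]); Subtracting the remaining from the first: none of the subtracted shapes is present at this height, so the result so far is unchanged — 1 connected region. The result has 1 disconnected region.

1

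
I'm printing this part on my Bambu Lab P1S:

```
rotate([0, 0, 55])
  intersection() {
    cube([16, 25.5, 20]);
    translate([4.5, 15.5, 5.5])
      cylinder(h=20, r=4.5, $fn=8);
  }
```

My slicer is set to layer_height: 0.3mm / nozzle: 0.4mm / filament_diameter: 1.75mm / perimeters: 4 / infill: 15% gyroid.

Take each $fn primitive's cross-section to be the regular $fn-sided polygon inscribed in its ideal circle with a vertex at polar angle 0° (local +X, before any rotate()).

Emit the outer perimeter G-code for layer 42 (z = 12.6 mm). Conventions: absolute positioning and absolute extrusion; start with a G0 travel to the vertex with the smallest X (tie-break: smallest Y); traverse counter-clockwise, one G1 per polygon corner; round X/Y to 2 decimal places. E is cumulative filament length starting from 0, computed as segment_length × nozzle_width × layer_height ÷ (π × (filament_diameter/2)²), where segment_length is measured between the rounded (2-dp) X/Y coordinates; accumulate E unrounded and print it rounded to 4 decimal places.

G0 X-14.55 Y11.80 Z12.60
G1 X-12.70 Y8.89 E0.1720
G1 X-9.33 Y8.14 E0.3443
G1 X-6.43 Y10.00 E0.5162
G1 X-5.68 Y13.36 E0.6879
G1 X-7.53 Y16.26 E0.8595
G1 X-10.90 Y17.01 E1.0318
G1 X-13.80 Y15.16 E1.2034
G1 X-14.55 Y11.80 E1.3751

At z = 12.6 mm: the cube is present — its section is the full 16×25.5 rectangle; the r=4.5 cylinder at (4.5, 15.5) contributes a regular 8-gon of circumradius 4.5; After intersecting: the r=4.5 cylinder at (4.5, 15.5) lies inside the 16×25.5 cube, so the common part is the r=4.5 cylinder at (4.5, 15.5) itself — 1 connected region; (whole slice rotated 55° about Z — lengths, areas and connectivity unchanged). The outline is a single polygon with 8 vertices. Extrusion per mm of travel: 0.4 × 0.3 / (π × 0.875²) = 0.049890. Accumulating E over each segment gives final E = 1.3751.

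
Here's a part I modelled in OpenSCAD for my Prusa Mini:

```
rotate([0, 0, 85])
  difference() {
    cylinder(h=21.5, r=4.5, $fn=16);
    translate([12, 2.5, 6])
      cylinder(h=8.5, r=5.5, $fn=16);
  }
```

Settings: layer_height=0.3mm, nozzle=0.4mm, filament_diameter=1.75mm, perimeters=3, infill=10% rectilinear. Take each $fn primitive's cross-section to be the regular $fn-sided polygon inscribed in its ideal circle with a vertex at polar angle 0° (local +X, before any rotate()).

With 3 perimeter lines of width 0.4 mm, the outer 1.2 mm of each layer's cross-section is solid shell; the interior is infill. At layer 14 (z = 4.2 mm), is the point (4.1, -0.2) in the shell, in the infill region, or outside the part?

shell

At z = 4.2 mm: the r=4.5 cylinder contributes a regular 16-gon of circumradius 4.5; the cylinder at (12, 2.5) is not intersected at this z (z outside [6, 14.5]); After the difference (first − rest): none of the subtracted shapes is present at this height, so the r=4.5 cylinder is unchanged — 1 connected region; (rotated 85° about Z; rotation is an isometry so areas/perimeters/island counts are preserved). Overall, the cross-section is a single solid region. Undo the 85° rotation: the query point maps to (0.158, -4.102) in the un-rotated model frame. The nearest boundary edge runs (-0.00, -4.50)→(1.72, -4.16); distance from the point to it = 0.36 mm. The point is inside the cross-section, 0.36 mm from the nearest boundary — within the 1.2 mm shell band (3 × 0.4).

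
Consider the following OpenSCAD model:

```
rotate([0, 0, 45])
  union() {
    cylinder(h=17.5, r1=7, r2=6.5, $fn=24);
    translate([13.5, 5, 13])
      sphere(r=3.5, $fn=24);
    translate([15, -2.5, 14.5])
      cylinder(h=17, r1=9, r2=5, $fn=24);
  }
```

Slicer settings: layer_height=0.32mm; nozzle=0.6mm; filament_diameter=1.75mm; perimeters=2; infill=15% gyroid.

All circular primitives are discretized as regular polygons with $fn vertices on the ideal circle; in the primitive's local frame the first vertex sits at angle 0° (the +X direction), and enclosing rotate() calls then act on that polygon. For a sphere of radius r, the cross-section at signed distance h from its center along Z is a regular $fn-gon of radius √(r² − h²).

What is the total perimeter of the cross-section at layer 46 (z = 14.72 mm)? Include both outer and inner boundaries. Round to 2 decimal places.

93.83 mm

At z = 14.72 mm: the cone: at t=0.841 of its height the radius interpolates to r₁+(r₂−r₁)t = 6.579, giving a regular 24-gon of that circumradius (perimeter = 2·24·6.579·sin(180°/24) = 41.22 mm); the r=3.5 sphere at (13.5, 5) contributes a regular 24-gon of circumradius √(3.5²−1.72²) = 3.048 (perimeter = 2·24·3.048·sin(180°/24) = 19.10 mm); the cone at (15, -2.5): at t=0.013 of its height the radius interpolates to r₁+(r₂−r₁)t = 8.948, giving a regular 24-gon of that circumradius (perimeter = 2·24·8.948·sin(180°/24) = 56.06 mm); Taking the union: the regions partially overlap (shared area 21.32 mm²), so the edge portions inside another operand are dropped and the merged outline is re-measured after clipping — boundary = 93.83 mm; (whole slice rotated 45° about Z — lengths, areas and connectivity unchanged). Overall, the cross-section is a single solid region. Total boundary length (outer) = 93.83 mm.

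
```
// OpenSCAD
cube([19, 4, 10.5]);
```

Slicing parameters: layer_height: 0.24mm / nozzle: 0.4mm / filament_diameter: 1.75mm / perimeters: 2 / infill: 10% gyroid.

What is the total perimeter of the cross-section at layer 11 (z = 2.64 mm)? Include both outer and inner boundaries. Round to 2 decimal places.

46.00 mm

At z = 2.64 mm: the cube is present — its section is the full 19×4 rectangle (perimeter 46.00 mm). Overall, the cross-section is a single solid region. Total boundary length (outer) = 46.00 mm.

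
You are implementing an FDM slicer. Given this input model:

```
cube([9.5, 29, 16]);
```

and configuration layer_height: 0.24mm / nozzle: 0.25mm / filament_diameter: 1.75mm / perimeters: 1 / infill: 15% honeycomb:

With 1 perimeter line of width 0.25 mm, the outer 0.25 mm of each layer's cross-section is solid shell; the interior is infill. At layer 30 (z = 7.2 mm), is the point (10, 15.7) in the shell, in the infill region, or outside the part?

outside

At z = 7.2 mm: the 9.5×29 cube contributes its full rectangle. Overall, the cross-section is a single solid region. The nearest boundary edge runs (9.50, 0.00)→(9.50, 29.00); distance from the point to it = 0.50 mm. The point is not inside any of the regions above, so it lies outside the cross-section (0.50 mm from the nearest boundary).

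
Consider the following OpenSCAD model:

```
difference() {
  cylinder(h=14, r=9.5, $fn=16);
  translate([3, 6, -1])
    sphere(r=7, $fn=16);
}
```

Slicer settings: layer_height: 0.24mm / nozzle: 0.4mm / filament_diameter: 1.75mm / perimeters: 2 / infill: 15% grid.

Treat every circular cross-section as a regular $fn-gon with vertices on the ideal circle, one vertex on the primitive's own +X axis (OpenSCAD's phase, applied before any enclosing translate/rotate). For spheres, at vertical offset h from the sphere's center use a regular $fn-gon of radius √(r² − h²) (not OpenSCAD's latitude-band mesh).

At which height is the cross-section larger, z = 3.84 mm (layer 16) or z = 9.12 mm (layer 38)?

Layer 16 (z = 3.84): the cylinder: section is a regular 16-gon, circumradius r=9.5 (area = (16/2)·9.500²·sin(360°/16) = 276.30 mm²); the r=7 sphere at (3, 6) contributes a regular 16-gon of circumradius √(7²−4.84²) = 5.057 (area = (16/2)·5.057²·sin(360°/16) = 78.30 mm²); Subtracting the remaining from the first: starting from the r=9.5 cylinder (276.30 mm²), the r=7 sphere at (3, 6) partially overlaps it — only the 61.05 mm² overlap (of its 78.30 mm²) is removed, clipping the outline — area = 215.25 mm². So its area = 215.25 mm². Layer 38 (z = 9.12): the r=9.5 cylinder gives a regular 16-gon of circumradius 9.5 (constant along its height) (area = (16/2)·9.500²·sin(360°/16) = 276.30 mm²); the sphere at (3, 6) does not reach this height (|z−center|=10.120 > r=7); Subtracting the remaining from the first: none of the subtracted shapes is present at this height, so the r=9.5 cylinder is unchanged — area = 276.30 mm². So its area = 276.30 mm². Layer 38 is larger (276.30 vs 215.25 mm²).

layer 38 (z = 9.12 mm)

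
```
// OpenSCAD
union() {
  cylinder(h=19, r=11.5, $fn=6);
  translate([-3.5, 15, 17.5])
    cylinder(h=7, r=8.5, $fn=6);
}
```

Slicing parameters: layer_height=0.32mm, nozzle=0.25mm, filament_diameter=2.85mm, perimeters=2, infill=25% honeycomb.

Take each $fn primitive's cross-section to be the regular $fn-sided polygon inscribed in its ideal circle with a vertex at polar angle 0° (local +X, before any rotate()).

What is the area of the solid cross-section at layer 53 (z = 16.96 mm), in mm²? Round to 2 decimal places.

343.60 mm²

At z = 16.96 mm: the r=11.5 cylinder gives a regular 6-gon of circumradius 11.5 (constant along its height) (area = (6/2)·11.500²·sin(360°/6) = 343.60 mm²); the cylinder at (-3.5, 15) does not reach this height (z outside [17.5, 24.5]); Merging all regions: only the r=11.5 cylinder is present, so the union is just that shape — area = 343.60 mm². Overall, the cross-section is a single solid region. Net area = 343.60 mm².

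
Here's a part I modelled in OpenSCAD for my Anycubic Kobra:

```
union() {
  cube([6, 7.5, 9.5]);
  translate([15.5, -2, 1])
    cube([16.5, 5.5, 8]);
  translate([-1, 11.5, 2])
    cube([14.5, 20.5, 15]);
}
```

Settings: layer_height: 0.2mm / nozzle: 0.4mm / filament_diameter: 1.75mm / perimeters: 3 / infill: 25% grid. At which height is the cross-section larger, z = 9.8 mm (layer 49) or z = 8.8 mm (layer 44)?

layer 44 (z = 8.8 mm)

Layer 49 (z = 9.8): the cube is not intersected at this z (z outside [0, 9.5]); the cube at (15.5, -2) is not intersected at this z (z outside [1, 9]); the 14.5×20.5 cube at (-1, 11.5) contributes its full rectangle (area 297.25 mm²); Combining (union): only the 14.5×20.5 cube at (-1, 11.5) is present, so the union is just that shape — area = 297.25 mm². So its area = 297.25 mm². Layer 44 (z = 8.8): the 6×7.5 cube contributes its full rectangle (area 45.00 mm²); the 16.5×5.5 cube at (15.5, -2) contributes its full rectangle (area 90.75 mm²); the 14.5×20.5 cube at (-1, 11.5) contributes its full rectangle (area 297.25 mm²); Taking the union: the 3 present regions are separate (no shared area or edge), so areas and boundary lengths simply add and each stays a separate island — area = 433.00 mm². So its area = 433.00 mm². Layer 44 is larger (433.00 vs 297.25 mm²).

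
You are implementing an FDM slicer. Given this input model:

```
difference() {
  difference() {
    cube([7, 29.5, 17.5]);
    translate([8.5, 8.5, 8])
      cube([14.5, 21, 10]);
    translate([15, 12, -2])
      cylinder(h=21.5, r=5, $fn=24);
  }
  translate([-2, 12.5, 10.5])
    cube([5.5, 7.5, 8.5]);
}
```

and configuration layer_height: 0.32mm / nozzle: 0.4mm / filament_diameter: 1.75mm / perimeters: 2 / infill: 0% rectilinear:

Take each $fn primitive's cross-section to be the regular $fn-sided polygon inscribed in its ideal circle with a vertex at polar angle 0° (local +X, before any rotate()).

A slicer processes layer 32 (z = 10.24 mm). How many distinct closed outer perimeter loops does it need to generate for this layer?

At z = 10.24 mm: the cube is present — its section is the full 7×29.5 rectangle; the cube at (8.5, 8.5) (footprint 14.5×21) is included at this height; the r=5 cylinder at (15, 12) contributes a regular 24-gon of circumradius 5; Subtracting the remaining from the first: starting from the 7×29.5 cube, the 14.5×21 cube at (8.5, 8.5) misses the remaining region (no effect); the r=5 cylinder at (15, 12) misses the remaining region (no effect) — 1 connected region; the cube at (-2, 12.5) is absent (z outside [10.5, 19]); Taking the first minus the rest: none of the subtracted shapes is present at this height, so the result so far is unchanged — 1 connected region. The result has 1 disconnected region.

1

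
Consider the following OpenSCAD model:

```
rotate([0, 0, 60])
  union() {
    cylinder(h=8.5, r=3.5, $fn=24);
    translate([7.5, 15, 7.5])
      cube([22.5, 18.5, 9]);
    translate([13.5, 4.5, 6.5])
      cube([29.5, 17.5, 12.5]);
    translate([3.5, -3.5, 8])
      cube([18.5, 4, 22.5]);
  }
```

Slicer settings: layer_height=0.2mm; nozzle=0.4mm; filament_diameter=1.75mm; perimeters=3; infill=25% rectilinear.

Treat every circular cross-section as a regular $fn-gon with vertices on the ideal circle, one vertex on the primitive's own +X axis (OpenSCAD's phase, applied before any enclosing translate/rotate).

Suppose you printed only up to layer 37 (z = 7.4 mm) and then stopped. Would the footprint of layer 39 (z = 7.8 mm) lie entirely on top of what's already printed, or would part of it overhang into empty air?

Compare the two slices. At z = 7.4: the cylinder: section is a regular 24-gon, circumradius r=3.5 (area = (24/2)·3.500²·sin(360°/24) = 38.05 mm²); the cube at (7.5, 15) does not reach this height (z outside [7.5, 16.5]); the 29.5×17.5 cube at (13.5, 4.5) contributes its full rectangle (area 516.25 mm²); the cube at (3.5, -3.5) is not intersected at this z (z outside [8, 30.5]); Merging all regions: the 2 present regions are separate (no shared area or edge), so areas and boundary lengths simply add and each stays a separate island — area = 554.30 mm²; (whole slice rotated 60° about Z — lengths, areas and connectivity unchanged). At z = 7.8: the r=3.5 cylinder contributes a regular 24-gon of circumradius 3.5 (area = (24/2)·3.500²·sin(360°/24) = 38.05 mm²); the cube at (7.5, 15) is present — its section is the full 22.5×18.5 rectangle (area 416.25 mm²); the cube at (13.5, 4.5) (footprint 29.5×17.5) is included at this height (area 516.25 mm²); the cube at (3.5, -3.5) is not intersected at this z (z outside [8, 30.5]); Combining (union): the regions partially overlap — summed areas 970.55 mm² minus the doubly-counted overlap 115.50 mm² gives 855.05 mm² — area = 855.05 mm²; (rotated 60° about Z; rotation is an isometry so areas/perimeters/island counts are preserved). Checking containment: at z = 7.8 the cross-section extends beyond the z = 7.4 cross-section by about 300.75 mm².

part overhangs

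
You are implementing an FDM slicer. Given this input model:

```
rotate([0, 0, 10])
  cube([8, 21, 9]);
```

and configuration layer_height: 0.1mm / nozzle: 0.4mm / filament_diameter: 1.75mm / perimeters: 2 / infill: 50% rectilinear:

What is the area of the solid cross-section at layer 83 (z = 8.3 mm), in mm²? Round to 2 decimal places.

168.00 mm²

At z = 8.3 mm: the cube is present — its section is the full 8×21 rectangle (area 168.00 mm²); (rotated 10° about Z; rotation is an isometry so areas/perimeters/island counts are preserved). Overall, the cross-section is a single solid region. Net area = 168.00 mm².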